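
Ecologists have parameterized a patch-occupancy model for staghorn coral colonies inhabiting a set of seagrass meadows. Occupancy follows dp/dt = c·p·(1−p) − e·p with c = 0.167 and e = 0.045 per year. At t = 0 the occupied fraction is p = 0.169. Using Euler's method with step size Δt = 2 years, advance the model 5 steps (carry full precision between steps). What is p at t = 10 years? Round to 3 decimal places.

Update rule: p ← p + [c·p·(1−p) − e·p]·Δt with Δt = 2.
t = 2: p = 0.16900 + (+0.03170) = 0.20070
t = 4: p = 0.20070 + (+0.03552) = 0.23621
t = 6: p = 0.23621 + (+0.03900) = 0.27521
t = 8: p = 0.27521 + (+0.04185) = 0.31707
t = 10: p = 0.31707 + (+0.04379) = 0.36085

0.361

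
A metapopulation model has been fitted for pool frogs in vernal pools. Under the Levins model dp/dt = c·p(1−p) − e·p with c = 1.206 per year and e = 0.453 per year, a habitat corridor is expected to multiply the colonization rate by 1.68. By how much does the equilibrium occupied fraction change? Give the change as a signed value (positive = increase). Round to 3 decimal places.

Before: p* = 1 − 0.453/1.206 = 0.6244.
After the change, c = 2.02608, e = 0.453, so p* = 1 − 0.453/2.02608 = 0.7764.
Δp* = 0.7764 − 0.6244 = +0.1520.

0.152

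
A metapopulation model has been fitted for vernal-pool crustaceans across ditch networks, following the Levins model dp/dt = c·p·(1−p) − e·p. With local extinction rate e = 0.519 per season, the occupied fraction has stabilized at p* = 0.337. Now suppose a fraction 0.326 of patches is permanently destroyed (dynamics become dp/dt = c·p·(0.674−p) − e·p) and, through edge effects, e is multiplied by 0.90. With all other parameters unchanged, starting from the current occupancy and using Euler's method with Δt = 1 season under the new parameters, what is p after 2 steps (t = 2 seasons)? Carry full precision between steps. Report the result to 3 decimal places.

0.228

Balance c(1−p*) = e gives c = e/(1 − 0.33700) = 0.519/0.66300 = 0.78281.
Starting from p₀ = 0.33700; update p ← p + (dp/dt)·Δt with the new parameters.
p: 0.33700 → 0.26849  (Δp = -0.06851)
p: 0.26849 → 0.22831  (Δp = -0.04018)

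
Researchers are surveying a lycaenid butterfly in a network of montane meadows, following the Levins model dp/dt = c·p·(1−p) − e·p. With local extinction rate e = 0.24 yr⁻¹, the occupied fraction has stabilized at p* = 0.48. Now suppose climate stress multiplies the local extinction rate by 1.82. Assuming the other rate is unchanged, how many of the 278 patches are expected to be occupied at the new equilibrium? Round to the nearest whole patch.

Balance c(1−p*) = e gives c = e/(1 − 0.48000) = 0.24/0.52000 = 0.46154.
New p* = 1 − e/c = 1 − 0.43680/0.46154 = 0.05360.
Expected occupied = 278 × 0.05360 = 14.90 ≈ 15.

15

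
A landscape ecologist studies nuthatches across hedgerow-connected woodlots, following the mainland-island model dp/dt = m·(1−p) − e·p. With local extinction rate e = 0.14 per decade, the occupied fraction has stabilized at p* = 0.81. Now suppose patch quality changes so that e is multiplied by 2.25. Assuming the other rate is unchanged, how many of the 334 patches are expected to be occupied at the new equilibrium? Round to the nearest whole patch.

Balance m(1−p*) = e·p* gives m = e·p*/(1−p*) = 0.14×0.81000/0.19000 = 0.59684.
New p* = m/(m+e) = 0.59684/(0.59684+0.31500) = 0.65454.
Expected occupied = 334 × 0.65454 = 218.62 ≈ 219.

219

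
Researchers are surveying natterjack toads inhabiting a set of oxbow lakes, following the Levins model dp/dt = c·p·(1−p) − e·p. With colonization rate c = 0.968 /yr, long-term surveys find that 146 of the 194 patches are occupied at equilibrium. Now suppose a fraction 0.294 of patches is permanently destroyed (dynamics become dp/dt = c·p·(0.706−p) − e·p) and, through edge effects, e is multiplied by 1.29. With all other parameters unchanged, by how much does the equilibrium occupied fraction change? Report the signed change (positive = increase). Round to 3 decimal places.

-0.366

Observed p* = 146/194 = 0.75258.
Balance c(1−p*) = e gives e = 0.968×(1 − 0.75258) = 0.23950.
New p* = 0.706 − e/c = 0.706 − 0.30895/0.96800 = 0.38684.
Δp* = 0.38684 − 0.75258 = -0.36574.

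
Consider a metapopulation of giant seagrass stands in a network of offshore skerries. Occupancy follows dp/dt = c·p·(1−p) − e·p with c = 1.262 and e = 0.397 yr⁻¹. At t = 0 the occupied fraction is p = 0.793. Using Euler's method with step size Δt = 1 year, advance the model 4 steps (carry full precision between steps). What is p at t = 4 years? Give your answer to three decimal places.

0.685

Update rule: p ← p + [c·p·(1−p) − e·p]·Δt with Δt = 1.
  1  |  dp/dt·Δt = -0.107662  |  p_1 = 0.685338
  2  |  dp/dt·Δt = +0.000071  |  p_2 = 0.685409
  3  |  dp/dt·Δt = +0.000010  |  p_3 = 0.685418
  4  |  dp/dt·Δt = +0.000001  |  p_4 = 0.685420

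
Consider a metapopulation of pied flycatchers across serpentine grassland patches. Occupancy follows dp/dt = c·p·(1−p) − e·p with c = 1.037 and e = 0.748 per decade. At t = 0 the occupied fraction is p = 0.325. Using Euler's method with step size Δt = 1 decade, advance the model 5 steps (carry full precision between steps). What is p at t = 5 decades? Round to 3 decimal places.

Update rule: p ← p + [c·p·(1−p) − e·p]·Δt with Δt = 1.
p: 0.32500 → 0.30939  (Δp = -0.01561)
p: 0.30939 → 0.29954  (Δp = -0.00985)
p: 0.29954 → 0.29306  (Δp = -0.00648)
p: 0.29306 → 0.28870  (Δp = -0.00437)
p: 0.28870 → 0.28570  (Δp = -0.00300)

0.286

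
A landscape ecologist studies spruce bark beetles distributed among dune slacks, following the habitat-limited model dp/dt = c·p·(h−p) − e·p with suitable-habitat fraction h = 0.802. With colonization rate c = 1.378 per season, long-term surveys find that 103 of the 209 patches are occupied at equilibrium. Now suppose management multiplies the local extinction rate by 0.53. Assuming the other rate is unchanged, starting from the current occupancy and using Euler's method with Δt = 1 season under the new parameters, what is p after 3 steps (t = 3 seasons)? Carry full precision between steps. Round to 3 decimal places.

Observed p* = 103/209 = 0.49282.
Balance c(h−p*) = e gives e = 1.378×(0.802 − 0.49282) = 0.42605.
Starting from p₀ = 0.49282; update p ← p + (dp/dt)·Δt with the new parameters.
t = 1: p = 0.49282 + (+0.09868) = 0.59151
t = 2: p = 0.59151 + (+0.03801) = 0.62951
t = 3: p = 0.62951 + (+0.00748) = 0.63699

0.637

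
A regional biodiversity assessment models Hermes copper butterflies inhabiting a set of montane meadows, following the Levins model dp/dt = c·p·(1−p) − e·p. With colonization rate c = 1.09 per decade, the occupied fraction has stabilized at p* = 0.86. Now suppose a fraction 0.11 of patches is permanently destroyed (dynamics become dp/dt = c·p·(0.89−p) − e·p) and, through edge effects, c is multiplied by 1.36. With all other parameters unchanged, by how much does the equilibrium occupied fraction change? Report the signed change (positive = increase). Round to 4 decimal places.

Balance c(1−p*) = e gives e = 1.09×(1 − 0.86000) = 0.15260.
New p* = 0.89 − e/c = 0.89 − 0.15260/1.48240 = 0.78706.
Δp* = 0.78706 − 0.86000 = -0.07294.

-0.0729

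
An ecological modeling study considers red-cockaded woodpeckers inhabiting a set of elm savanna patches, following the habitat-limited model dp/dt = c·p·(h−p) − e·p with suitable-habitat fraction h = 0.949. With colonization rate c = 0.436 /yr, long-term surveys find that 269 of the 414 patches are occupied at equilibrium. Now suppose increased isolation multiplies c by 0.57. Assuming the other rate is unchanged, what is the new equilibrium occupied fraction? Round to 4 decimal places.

0.4240

Observed p* = 269/414 = 0.64976.
Balance c(h−p*) = e gives e = 0.436×(0.949 − 0.64976) = 0.13047.
New p* = 0.949 − e/c = 0.949 − 0.13047/0.24852 = 0.42401.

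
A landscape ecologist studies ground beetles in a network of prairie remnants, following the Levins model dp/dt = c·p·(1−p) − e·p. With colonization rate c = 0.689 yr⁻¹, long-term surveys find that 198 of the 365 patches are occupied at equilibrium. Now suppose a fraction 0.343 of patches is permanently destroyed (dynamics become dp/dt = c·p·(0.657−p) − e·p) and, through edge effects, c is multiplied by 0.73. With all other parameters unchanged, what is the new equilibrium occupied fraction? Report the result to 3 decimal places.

0.030

Observed p* = 198/365 = 0.54247.
Balance c(1−p*) = e gives e = 0.689×(1 − 0.54247) = 0.31524.
New p* = 0.657 − e/c = 0.657 − 0.31524/0.50297 = 0.03024.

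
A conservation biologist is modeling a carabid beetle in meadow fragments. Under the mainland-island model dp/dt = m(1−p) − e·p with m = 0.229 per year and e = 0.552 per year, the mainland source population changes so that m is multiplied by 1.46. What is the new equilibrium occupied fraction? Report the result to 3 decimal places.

0.377

Before: p* = 0.229/(0.229+0.552) = 0.2932.
After: m = 0.33434, e = 0.552; p* = 0.33434/0.8863 = 0.3772.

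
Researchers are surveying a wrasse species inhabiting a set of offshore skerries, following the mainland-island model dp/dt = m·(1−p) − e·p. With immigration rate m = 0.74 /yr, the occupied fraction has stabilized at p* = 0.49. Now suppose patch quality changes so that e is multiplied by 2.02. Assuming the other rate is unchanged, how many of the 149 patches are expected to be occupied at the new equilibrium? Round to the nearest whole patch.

48

Balance m(1−p*) = e·p* gives e = m(1−p*)/p* = 0.74×0.51000/0.49000 = 0.77020.
New p* = m/(m+e) = 0.74000/(0.74000+1.55580) = 0.32233.
Expected occupied = 149 × 0.32233 = 48.03 ≈ 48.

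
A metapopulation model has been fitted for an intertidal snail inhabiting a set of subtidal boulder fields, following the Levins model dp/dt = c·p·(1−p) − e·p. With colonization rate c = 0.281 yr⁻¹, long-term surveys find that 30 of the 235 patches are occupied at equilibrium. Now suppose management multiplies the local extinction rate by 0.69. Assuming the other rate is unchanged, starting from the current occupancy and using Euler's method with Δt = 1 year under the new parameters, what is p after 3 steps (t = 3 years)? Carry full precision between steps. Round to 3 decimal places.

0.158

Observed p* = 30/235 = 0.12766.
Balance c(1−p*) = e gives e = 0.281×(1 − 0.12766) = 0.24513.
Starting from p₀ = 0.12766; update p ← p + (dp/dt)·Δt with the new parameters.
t = 1: p = 0.12766 + (+0.00970) = 0.13736
t = 2: p = 0.13736 + (+0.01006) = 0.14742
t = 3: p = 0.14742 + (+0.01038) = 0.15781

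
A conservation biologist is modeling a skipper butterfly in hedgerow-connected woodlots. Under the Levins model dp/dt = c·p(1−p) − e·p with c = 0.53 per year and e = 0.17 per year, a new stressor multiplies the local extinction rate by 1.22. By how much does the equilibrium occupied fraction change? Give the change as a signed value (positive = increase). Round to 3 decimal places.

-0.071

Before: p* = 1 − 0.17/0.53 = 0.6792.
After the change, c = 0.53, e = 0.2074, so p* = 1 − 0.2074/0.53 = 0.6087.
Δp* = 0.6087 − 0.6792 = -0.0706.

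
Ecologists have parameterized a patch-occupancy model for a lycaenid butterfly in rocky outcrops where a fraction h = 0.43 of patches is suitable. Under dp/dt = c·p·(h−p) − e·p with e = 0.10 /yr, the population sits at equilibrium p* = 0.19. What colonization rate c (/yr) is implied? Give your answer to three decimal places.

0.417

At equilibrium c(h−p*) = e, so c = e/(h−p*).
c = 0.10/(0.43 − 0.19) = 0.10/0.2400 = 0.4167.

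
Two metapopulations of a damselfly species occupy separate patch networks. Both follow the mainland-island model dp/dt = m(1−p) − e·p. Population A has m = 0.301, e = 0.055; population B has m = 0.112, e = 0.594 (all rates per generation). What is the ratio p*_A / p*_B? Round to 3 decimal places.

5.330

A: p*_A = m/(m+e) = 0.301/0.3560 = 0.8455.
B: p*_B = 0.112/0.7060 = 0.1586.
p*_A / p*_B = 0.8455/0.1586 = 5.3297.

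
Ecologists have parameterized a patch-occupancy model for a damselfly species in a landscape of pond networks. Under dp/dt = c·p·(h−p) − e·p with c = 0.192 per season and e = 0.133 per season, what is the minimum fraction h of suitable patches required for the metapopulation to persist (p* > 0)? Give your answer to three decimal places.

0.693

p* = h − e/c is positive only when h > e/c.
h_min = e/c = 0.133/0.192 = 0.6927.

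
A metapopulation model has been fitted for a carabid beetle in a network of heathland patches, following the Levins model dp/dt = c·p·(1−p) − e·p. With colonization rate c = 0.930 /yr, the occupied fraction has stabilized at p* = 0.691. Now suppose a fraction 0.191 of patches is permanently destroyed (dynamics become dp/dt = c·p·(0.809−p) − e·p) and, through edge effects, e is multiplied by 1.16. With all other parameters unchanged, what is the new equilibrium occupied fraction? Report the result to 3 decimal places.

0.451

Balance c(1−p*) = e gives e = 0.930×(1 − 0.69100) = 0.28737.
New p* = 0.809 − e/c = 0.809 − 0.33335/0.93000 = 0.45056.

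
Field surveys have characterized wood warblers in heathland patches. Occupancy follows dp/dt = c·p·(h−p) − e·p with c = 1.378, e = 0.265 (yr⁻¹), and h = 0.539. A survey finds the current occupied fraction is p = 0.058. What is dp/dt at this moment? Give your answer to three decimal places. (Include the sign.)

Colonization term: c·p·(h−p) = 1.378×0.058×0.4810 = 0.03844.
Extinction term: e·p = 0.01537.
dp/dt = 0.03844 − 0.01537 = 0.02307.

0.023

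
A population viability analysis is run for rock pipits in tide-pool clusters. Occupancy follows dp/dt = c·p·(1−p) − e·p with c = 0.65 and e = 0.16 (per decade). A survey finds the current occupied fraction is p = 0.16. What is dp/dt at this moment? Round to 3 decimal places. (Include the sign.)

Colonization term: c·p·(1−p) = 0.65×0.16×0.8400 = 0.08736.
Extinction term: e·p = 0.02560.
dp/dt = 0.08736 − 0.02560 = 0.06176.

0.062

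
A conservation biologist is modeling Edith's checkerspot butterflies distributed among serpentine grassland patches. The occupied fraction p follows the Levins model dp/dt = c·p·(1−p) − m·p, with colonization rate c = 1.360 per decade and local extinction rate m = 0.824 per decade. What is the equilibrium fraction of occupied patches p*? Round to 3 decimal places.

At equilibrium, colonization balances extinction: c·p*·(1−p*) = m·p*.
So p* = 1 − m/c = 1 − 0.824/1.360 = 1 − 0.6059 = 0.3941.

0.394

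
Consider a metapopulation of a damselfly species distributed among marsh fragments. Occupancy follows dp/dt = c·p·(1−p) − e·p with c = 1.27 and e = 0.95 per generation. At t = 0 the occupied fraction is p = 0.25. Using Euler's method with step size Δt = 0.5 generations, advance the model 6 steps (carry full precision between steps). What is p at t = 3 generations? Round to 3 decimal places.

Update rule: p ← p + [c·p·(1−p) − e·p]·Δt with Δt = 0.5.
step 1: Δp = +0.00031, p = 0.25031
step 2: Δp = +0.00026, p = 0.25058
step 3: Δp = +0.00022, p = 0.25080
step 4: Δp = +0.00019, p = 0.25098
step 5: Δp = +0.00016, p = 0.25114
step 6: Δp = +0.00013, p = 0.25127

0.251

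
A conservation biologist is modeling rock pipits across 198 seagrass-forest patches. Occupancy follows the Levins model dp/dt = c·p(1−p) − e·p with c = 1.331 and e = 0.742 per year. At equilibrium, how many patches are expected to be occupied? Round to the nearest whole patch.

88

p* = 1 − e/c = 1 − 0.742/1.331 = 0.4425.
Expected occupied patches = N × p* = 198 × 0.4425 = 87.62 ≈ 88.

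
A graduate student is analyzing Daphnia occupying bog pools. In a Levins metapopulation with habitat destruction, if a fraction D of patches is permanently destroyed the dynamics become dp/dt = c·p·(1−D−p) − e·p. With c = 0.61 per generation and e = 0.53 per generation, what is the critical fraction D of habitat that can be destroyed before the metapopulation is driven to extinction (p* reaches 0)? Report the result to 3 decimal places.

The nontrivial equilibrium is p* = (1−D) − e/c; extinction occurs when this hits zero.
So D_crit = 1 − e/c = 1 − 0.53/0.61 = 1 − 0.8689 = 0.1311.
This equals the undisturbed p*, a classic result of Lande's extension.

0.131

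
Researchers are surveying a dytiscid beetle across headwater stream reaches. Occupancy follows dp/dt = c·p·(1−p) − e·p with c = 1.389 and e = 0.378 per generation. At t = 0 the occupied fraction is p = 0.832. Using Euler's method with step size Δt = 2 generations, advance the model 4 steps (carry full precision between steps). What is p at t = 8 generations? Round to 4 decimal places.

0.8071

Update rule: p ← p + [c·p·(1−p) − e·p]·Δt with Δt = 2.
  1  |  dp/dt·Δt = -0.240694  |  p_1 = 0.591306
  2  |  dp/dt·Δt = +0.224313  |  p_2 = 0.815619
  3  |  dp/dt·Δt = -0.198840  |  p_3 = 0.616779
  4  |  dp/dt·Δt = +0.190330  |  p_4 = 0.807109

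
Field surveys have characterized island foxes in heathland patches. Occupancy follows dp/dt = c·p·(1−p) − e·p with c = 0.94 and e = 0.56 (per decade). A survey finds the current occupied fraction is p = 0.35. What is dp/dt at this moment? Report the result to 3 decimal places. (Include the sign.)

Colonization term: c·p·(1−p) = 0.94×0.35×0.6500 = 0.21385.
Extinction term: e·p = 0.19600.
dp/dt = 0.21385 − 0.19600 = 0.01785.

0.018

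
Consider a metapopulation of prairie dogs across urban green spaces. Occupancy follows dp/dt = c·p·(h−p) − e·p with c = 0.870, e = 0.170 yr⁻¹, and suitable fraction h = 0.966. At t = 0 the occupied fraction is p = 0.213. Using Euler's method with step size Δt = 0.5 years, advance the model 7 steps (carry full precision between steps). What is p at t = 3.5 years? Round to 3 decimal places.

Update rule: p ← p + [c·p·(h−p) − e·p]·Δt with Δt = 0.5.
p: 0.21300 → 0.26466  (Δp = +0.05166)
p: 0.26466 → 0.32291  (Δp = +0.05825)
p: 0.32291 → 0.38580  (Δp = +0.06288)
p: 0.38580 → 0.45037  (Δp = +0.06458)
p: 0.45037 → 0.51311  (Δp = +0.06274)
p: 0.51311 → 0.57058  (Δp = +0.05747)
p: 0.57058 → 0.62023  (Δp = +0.04964)

0.620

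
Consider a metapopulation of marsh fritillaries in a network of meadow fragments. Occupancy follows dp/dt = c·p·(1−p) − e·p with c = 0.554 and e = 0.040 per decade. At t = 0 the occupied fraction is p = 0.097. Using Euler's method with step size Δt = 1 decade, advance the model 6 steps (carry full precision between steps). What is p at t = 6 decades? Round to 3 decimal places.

Update rule: p ← p + [c·p·(1−p) − e·p]·Δt with Δt = 1.
t = 1: p = 0.09700 + (+0.04465) = 0.14165
t = 2: p = 0.14165 + (+0.06169) = 0.20334
t = 3: p = 0.20334 + (+0.08161) = 0.28495
t = 4: p = 0.28495 + (+0.10148) = 0.38643
t = 5: p = 0.38643 + (+0.11590) = 0.50232
t = 6: p = 0.50232 + (+0.11840) = 0.62073

0.621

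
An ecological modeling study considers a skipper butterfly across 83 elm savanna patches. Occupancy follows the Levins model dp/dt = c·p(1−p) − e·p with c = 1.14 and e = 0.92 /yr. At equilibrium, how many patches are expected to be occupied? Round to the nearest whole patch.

p* = 1 − e/c = 1 − 0.92/1.14 = 0.1930.
Expected occupied patches = N × p* = 83 × 0.1930 = 16.02 ≈ 16.

16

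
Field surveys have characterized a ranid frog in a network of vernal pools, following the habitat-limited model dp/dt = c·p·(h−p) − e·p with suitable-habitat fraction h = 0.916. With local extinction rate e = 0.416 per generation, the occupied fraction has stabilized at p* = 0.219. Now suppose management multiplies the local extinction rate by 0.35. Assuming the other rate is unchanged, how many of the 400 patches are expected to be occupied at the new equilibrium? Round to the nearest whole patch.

Balance c(h−p*) = e gives c = e/(0.916 − 0.21900) = 0.416/0.69700 = 0.59684.
New p* = 0.916 − e/c = 0.916 − 0.14560/0.59684 = 0.67205.
Expected occupied = 400 × 0.67205 = 268.82 ≈ 269.

269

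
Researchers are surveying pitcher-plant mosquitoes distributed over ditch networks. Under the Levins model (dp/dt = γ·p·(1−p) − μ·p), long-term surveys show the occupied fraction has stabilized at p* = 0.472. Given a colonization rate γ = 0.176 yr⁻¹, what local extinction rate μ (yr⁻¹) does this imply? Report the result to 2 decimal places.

At equilibrium γ(1−p*) = μ.
μ = 0.176 × (1 − 0.472) = 0.176 × 0.5280 = 0.0929.

0.09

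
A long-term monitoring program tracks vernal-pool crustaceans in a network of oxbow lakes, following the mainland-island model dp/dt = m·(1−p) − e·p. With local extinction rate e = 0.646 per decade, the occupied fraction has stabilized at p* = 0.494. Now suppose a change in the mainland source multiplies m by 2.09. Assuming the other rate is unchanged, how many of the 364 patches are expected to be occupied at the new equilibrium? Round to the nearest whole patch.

Balance m(1−p*) = e·p* gives m = e·p*/(1−p*) = 0.646×0.49400/0.50600 = 0.63068.
New p* = m/(m+e) = 1.31812/(1.31812+0.64600) = 0.67110.
Expected occupied = 364 × 0.67110 = 244.28 ≈ 244.

244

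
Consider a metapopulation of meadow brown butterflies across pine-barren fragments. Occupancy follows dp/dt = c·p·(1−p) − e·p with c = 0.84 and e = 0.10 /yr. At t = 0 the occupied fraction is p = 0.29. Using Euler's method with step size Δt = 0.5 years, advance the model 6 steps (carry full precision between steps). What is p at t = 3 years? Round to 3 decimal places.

Update rule: p ← p + [c·p·(1−p) − e·p]·Δt with Δt = 0.5.
t = 0.5: p = 0.29000 + (+0.07198) = 0.36198
t = 1: p = 0.36198 + (+0.07890) = 0.44088
t = 1.5: p = 0.44088 + (+0.08149) = 0.52237
t = 2: p = 0.52237 + (+0.07867) = 0.60104
t = 2.5: p = 0.60104 + (+0.07066) = 0.67170
t = 3: p = 0.67170 + (+0.05903) = 0.73073

0.731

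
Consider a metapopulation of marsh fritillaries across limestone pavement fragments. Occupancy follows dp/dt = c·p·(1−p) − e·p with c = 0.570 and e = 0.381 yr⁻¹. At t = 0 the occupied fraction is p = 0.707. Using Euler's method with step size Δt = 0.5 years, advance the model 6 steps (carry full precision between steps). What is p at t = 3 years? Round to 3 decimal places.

0.460

Update rule: p ← p + [c·p·(1−p) − e·p]·Δt with Δt = 0.5.
p: 0.70700 → 0.63135  (Δp = -0.07565)
p: 0.63135 → 0.57741  (Δp = -0.05394)
p: 0.57741 → 0.53696  (Δp = -0.04046)
p: 0.53696 → 0.50553  (Δp = -0.03143)
p: 0.50553 → 0.48047  (Δp = -0.02506)
p: 0.48047 → 0.46008  (Δp = -0.02039)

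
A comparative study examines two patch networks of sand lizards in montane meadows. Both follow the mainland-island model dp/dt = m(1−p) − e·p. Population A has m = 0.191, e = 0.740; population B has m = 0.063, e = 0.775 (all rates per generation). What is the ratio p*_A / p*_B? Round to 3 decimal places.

2.729

A: p*_A = m/(m+e) = 0.191/0.9310 = 0.2052.
B: p*_B = 0.063/0.8380 = 0.0752.
p*_A / p*_B = 0.2052/0.0752 = 2.7289.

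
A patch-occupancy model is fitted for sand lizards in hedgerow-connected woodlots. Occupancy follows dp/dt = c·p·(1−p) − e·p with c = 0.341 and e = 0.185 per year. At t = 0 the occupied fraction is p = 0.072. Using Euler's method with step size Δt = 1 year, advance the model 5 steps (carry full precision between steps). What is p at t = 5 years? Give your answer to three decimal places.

Update rule: p ← p + [c·p·(1−p) − e·p]·Δt with Δt = 1.
p: 0.07200 → 0.08146  (Δp = +0.00946)
p: 0.08146 → 0.09191  (Δp = +0.01045)
p: 0.09191 → 0.10337  (Δp = +0.01146)
p: 0.10337 → 0.11585  (Δp = +0.01248)
p: 0.11585 → 0.12934  (Δp = +0.01350)

0.129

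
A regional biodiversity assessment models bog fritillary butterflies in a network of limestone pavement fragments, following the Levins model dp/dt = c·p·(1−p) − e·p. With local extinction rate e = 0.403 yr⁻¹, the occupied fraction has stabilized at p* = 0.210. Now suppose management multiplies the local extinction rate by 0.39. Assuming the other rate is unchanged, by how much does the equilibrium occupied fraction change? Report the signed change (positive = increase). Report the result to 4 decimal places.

Balance c(1−p*) = e gives c = e/(1 − 0.21000) = 0.403/0.79000 = 0.51013.
New p* = 1 − e/c = 1 − 0.15717/0.51013 = 0.69190.
Δp* = 0.69190 − 0.21000 = +0.48190.

0.4819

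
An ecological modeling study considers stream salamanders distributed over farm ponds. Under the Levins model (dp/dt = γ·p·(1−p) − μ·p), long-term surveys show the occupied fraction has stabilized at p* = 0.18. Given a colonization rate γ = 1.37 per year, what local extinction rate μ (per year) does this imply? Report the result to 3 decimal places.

At equilibrium γ(1−p*) = μ.
μ = 1.37 × (1 − 0.18) = 1.37 × 0.8200 = 1.1234.

1.123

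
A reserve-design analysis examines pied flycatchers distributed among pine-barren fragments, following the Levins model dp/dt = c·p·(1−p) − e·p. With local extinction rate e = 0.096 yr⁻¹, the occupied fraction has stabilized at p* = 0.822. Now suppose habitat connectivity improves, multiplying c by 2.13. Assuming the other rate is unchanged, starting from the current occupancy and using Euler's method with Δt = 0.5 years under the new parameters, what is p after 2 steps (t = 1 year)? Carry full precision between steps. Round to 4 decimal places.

0.8914

Balance c(1−p*) = e gives c = e/(1 − 0.82200) = 0.096/0.17800 = 0.53933.
Starting from p₀ = 0.82200; update p ← p + (dp/dt)·Δt with the new parameters.
t = 0.5: p = 0.82200 + (+0.04459) = 0.86659
t = 1: p = 0.86659 + (+0.02481) = 0.89140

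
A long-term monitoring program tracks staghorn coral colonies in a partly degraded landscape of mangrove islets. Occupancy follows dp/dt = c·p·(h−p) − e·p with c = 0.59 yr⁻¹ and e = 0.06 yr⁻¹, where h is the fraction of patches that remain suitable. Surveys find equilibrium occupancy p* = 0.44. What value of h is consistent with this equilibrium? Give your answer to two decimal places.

At equilibrium c(h−p*) = e, so h = p* + e/c.
h = 0.44 + 0.06/0.59 = 0.44 + 0.1017 = 0.5417.

0.54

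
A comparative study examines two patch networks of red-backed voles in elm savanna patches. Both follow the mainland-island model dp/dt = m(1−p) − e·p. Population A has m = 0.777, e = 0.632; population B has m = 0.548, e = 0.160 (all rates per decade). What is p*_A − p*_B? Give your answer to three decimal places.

A: p*_A = m/(m+e) = 0.777/1.4090 = 0.5515.
B: p*_B = 0.548/0.7080 = 0.7740.
p*_A − p*_B = 0.5515 − 0.7740 = -0.2226.

-0.223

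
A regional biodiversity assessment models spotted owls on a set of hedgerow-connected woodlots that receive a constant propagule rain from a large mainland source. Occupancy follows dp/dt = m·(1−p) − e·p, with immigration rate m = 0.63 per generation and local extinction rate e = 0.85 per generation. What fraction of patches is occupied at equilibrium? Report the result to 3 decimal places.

0.426

Setting dp/dt = 0: m − m·p* = e·p*, so m = (m+e)·p*.
p* = m/(m+e) = 0.63/(0.63+0.85) = 0.63/1.4800 = 0.4257.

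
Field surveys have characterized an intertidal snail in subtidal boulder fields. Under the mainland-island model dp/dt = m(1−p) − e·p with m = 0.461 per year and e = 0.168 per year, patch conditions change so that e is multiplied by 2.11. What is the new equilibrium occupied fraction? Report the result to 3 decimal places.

0.565

Before: p* = 0.461/(0.461+0.168) = 0.7329.
After: m = 0.461, e = 0.35448; p* = 0.461/0.8155 = 0.5653.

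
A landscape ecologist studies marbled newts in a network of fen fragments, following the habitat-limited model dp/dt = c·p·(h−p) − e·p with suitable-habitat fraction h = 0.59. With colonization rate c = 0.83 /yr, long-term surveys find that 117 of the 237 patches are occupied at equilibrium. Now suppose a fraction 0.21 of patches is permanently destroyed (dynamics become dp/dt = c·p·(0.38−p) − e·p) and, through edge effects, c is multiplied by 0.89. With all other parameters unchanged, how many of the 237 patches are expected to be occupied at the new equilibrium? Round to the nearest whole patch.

Observed p* = 117/237 = 0.49367.
Balance c(h−p*) = e gives e = 0.83×(0.59 − 0.49367) = 0.07995.
New p* = 0.38 − e/c = 0.38 − 0.07995/0.73870 = 0.27177.
Expected occupied = 237 × 0.27177 = 64.41 ≈ 64.

64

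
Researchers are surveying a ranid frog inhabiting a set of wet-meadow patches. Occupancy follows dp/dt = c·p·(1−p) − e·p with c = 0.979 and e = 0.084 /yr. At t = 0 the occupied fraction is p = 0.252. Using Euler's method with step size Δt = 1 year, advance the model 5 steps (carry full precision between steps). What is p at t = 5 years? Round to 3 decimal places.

0.911

Update rule: p ← p + [c·p·(1−p) − e·p]·Δt with Δt = 1.
step 1: Δp = +0.16337, p = 0.41537
step 2: Δp = +0.20285, p = 0.61822
step 3: Δp = +0.17914, p = 0.79735
step 4: Δp = +0.09121, p = 0.88856
step 5: Δp = +0.02230, p = 0.91086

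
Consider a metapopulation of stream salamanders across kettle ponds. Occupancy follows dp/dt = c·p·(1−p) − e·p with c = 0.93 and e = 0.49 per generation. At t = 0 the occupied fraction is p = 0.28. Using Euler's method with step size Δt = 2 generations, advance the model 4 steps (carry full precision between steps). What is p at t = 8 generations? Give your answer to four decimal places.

Update rule: p ← p + [c·p·(1−p) − e·p]·Δt with Δt = 2.
step 1: Δp = +0.10058, p = 0.38058
step 2: Δp = +0.06551, p = 0.44608
step 3: Δp = +0.02243, p = 0.46851
step 4: Δp = +0.00401, p = 0.47253

0.4725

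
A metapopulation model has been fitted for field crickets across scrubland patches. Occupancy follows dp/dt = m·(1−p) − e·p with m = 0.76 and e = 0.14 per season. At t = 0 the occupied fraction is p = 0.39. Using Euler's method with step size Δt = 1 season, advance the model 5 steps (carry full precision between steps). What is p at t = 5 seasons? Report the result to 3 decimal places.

Update rule: p ← p + [m·(1−p) − e·p]·Δt with Δt = 1.
p: 0.39000 → 0.79900  (Δp = +0.40900)
p: 0.79900 → 0.83990  (Δp = +0.04090)
p: 0.83990 → 0.84399  (Δp = +0.00409)
p: 0.84399 → 0.84440  (Δp = +0.00041)
p: 0.84440 → 0.84444  (Δp = +0.00004)

0.844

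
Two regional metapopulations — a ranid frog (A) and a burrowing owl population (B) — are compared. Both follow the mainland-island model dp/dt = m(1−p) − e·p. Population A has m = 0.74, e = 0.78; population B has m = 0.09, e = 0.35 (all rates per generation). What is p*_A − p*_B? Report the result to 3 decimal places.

A: p*_A = m/(m+e) = 0.74/1.5200 = 0.4868.
B: p*_B = 0.09/0.4400 = 0.2045.
p*_A − p*_B = 0.4868 − 0.2045 = 0.2823.

0.282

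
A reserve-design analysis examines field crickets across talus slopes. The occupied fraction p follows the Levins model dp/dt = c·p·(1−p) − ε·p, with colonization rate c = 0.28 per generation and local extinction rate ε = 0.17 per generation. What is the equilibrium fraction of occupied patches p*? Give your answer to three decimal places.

0.393

At equilibrium, colonization balances extinction: c·p*·(1−p*) = ε·p*.
So p* = 1 − ε/c = 1 − 0.17/0.28 = 1 − 0.6071 = 0.3929.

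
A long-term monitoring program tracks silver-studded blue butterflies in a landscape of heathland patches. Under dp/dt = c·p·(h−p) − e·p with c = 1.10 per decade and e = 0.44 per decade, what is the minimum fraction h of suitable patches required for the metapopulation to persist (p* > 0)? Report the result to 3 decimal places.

0.400

p* = h − e/c is positive only when h > e/c.
h_min = e/c = 0.44/1.10 = 0.4000.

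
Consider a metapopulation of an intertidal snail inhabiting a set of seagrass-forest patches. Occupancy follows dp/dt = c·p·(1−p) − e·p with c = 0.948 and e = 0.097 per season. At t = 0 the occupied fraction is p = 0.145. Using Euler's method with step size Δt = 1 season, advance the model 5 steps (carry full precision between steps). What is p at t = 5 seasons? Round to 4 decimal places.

0.8601

Update rule: p ← p + [c·p·(1−p) − e·p]·Δt with Δt = 1.
p: 0.14500 → 0.24846  (Δp = +0.10346)
p: 0.24846 → 0.40138  (Δp = +0.15292)
p: 0.40138 → 0.59023  (Δp = +0.18885)
p: 0.59023 → 0.76226  (Δp = +0.17203)
p: 0.76226 → 0.86012  (Δp = +0.09786)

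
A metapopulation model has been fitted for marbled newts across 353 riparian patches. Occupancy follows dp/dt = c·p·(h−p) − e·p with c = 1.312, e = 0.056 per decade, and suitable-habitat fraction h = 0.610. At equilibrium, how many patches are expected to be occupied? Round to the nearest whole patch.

p* = h − e/c = 0.610 − 0.0427 = 0.5673.
Expected occupied patches = N × p* = 353 × 0.5673 = 200.26 ≈ 200.

200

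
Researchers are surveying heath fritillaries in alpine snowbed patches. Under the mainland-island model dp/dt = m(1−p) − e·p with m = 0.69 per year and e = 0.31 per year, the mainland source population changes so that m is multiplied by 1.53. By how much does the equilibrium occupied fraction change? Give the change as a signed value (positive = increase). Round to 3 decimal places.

Before: p* = 0.69/(0.69+0.31) = 0.6900.
After: m = 1.0557, e = 0.31; p* = 1.0557/1.3657 = 0.7730.
Δp* = 0.7730 − 0.6900 = +0.0830.

0.083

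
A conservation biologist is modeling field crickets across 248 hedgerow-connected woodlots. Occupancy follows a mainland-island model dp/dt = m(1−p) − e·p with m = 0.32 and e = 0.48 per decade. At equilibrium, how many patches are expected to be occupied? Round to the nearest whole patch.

p* = m/(m+e) = 0.32/0.8000 = 0.4000.
Expected occupied patches = N × p* = 248 × 0.4000 = 99.20 ≈ 99.

99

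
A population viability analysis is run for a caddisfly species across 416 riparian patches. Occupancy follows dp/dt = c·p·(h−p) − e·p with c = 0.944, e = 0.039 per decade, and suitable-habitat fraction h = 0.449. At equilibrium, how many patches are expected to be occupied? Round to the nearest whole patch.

p* = h − e/c = 0.449 − 0.0413 = 0.4077.
Expected occupied patches = N × p* = 416 × 0.4077 = 169.60 ≈ 170.

170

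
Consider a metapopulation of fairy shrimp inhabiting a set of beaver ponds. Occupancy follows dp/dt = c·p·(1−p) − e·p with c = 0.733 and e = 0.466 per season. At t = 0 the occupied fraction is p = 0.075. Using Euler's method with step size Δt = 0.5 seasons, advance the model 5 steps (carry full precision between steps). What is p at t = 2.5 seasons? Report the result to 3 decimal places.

Update rule: p ← p + [c·p·(1−p) − e·p]·Δt with Δt = 0.5.
p: 0.07500 → 0.08295  (Δp = +0.00795)
p: 0.08295 → 0.09150  (Δp = +0.00855)
p: 0.09150 → 0.10065  (Δp = +0.00915)
p: 0.10065 → 0.11037  (Δp = +0.00972)
p: 0.11037 → 0.12064  (Δp = +0.01027)

0.121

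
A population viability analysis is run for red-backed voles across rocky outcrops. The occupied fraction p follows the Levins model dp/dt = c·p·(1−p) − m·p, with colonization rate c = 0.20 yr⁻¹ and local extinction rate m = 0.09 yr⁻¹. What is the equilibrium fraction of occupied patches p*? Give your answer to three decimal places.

0.550

Setting dp/dt = 0 and dividing through by p* gives c·(1−p*) = m.
So p* = 1 − m/c = 1 − 0.09/0.20 = 1 − 0.4500 = 0.5500.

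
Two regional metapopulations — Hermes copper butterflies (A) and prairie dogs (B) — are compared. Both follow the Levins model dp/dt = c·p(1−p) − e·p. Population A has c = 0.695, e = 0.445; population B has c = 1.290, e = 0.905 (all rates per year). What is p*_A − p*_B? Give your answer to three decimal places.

A: p*_A = 1 − 0.445/0.695 = 0.3597.
B: p*_B = 1 − 0.905/1.290 = 0.2984.
p*_A − p*_B = 0.3597 − 0.2984 = 0.0613.

0.061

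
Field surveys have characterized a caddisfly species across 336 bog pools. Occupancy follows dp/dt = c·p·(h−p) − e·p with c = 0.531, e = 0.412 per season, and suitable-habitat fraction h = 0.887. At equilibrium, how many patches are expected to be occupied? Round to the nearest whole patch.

p* = h − e/c = 0.887 − 0.7759 = 0.1111.
Expected occupied patches = N × p* = 336 × 0.1111 = 37.33 ≈ 37.

37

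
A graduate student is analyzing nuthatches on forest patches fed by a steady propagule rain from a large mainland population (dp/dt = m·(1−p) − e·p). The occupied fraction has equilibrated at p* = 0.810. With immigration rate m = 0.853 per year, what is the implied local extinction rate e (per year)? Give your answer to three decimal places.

0.200

At equilibrium m(1−p*) = e·p*, so e = m(1−p*)/p*.
e = 0.853 × 0.1900 / 0.810 = 0.2001.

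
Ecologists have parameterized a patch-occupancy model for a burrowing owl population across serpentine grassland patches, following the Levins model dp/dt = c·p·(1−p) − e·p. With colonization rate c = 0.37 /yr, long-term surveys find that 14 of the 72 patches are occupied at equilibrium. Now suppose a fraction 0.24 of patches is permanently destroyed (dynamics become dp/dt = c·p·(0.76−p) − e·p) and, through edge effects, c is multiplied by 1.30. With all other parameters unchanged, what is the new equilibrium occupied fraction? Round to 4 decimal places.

Observed p* = 14/72 = 0.19444.
Balance c(1−p*) = e gives e = 0.37×(1 − 0.19444) = 0.29806.
New p* = 0.76 − e/c = 0.76 − 0.29806/0.48100 = 0.14033.

0.1403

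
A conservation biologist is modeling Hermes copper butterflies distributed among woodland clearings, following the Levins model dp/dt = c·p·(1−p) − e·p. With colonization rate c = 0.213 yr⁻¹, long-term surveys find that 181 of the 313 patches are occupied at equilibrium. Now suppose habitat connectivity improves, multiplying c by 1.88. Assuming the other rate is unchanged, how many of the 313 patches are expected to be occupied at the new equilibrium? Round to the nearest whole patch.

Observed p* = 181/313 = 0.57827.
Balance c(1−p*) = e gives e = 0.213×(1 − 0.57827) = 0.08983.
New p* = 1 − e/c = 1 − 0.08983/0.40044 = 0.77567.
Expected occupied = 313 × 0.77567 = 242.78 ≈ 243.

243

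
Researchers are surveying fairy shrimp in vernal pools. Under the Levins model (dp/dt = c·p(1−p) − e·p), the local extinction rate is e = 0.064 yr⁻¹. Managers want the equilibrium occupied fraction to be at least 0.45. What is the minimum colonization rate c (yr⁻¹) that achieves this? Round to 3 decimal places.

p* = 1 − e/c ≥ 0.45 requires e/c ≤ 0.5500, i.e. c ≥ e/0.5500.
c_min = 0.064/0.5500 = 0.1164.

0.116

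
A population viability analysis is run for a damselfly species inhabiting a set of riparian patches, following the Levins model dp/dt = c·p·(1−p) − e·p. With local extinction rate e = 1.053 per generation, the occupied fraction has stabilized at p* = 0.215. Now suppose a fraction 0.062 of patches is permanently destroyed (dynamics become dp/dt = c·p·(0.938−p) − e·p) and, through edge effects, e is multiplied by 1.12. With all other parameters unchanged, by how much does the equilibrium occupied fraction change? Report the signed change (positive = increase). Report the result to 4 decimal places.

-0.1562

Balance c(1−p*) = e gives c = e/(1 − 0.21500) = 1.053/0.78500 = 1.34140.
New p* = 0.938 − e/c = 0.938 − 1.17936/1.34140 = 0.05880.
Δp* = 0.05880 − 0.21500 = -0.15620.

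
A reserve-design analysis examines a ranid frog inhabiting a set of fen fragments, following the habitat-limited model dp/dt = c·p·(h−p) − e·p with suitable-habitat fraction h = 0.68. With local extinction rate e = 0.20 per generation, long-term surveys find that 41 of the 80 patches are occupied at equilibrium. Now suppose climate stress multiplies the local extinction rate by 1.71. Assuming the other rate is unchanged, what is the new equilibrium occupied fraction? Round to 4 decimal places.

0.3936

Observed p* = 41/80 = 0.51250.
Balance c(h−p*) = e gives c = e/(0.68 − 0.51250) = 0.20/0.16750 = 1.19403.
New p* = 0.68 − e/c = 0.68 − 0.34200/1.19403 = 0.39358.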